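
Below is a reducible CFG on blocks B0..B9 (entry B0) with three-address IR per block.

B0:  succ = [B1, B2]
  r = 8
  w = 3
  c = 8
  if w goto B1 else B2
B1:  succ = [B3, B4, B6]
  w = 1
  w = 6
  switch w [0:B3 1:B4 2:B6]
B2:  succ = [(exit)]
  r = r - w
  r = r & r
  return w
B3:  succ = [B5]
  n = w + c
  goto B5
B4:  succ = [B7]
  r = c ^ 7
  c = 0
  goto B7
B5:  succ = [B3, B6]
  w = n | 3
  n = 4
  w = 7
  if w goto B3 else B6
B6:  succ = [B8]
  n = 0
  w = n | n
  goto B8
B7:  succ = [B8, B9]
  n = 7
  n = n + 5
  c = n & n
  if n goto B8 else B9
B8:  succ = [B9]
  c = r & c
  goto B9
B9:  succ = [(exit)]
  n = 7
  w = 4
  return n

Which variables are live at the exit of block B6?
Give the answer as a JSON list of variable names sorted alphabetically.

def/use:
  B0: def={c,r,w} ue=∅
  B1: def={w} ue=∅
  B2: def={r} ue={r,w}
  B3: def={n} ue={c,w}
  B4: def={c,r} ue={c}
  B5: def={n,w} ue={n}
  B6: def={n,w} ue=∅
  B7: def={c,n} ue=∅
  B8: def={c} ue={c,r}
  B9: def={n,w} ue=∅

Live sets:
  live B0: ∅→{c,r,w}
  live B1: {c,r}→{c,r,w}
  live B2: {r,w}→∅
  live B3: {c,r,w}→{c,n,r}
  live B4: {c}→{r}
  live B5: {c,n,r}→{c,r,w}
  live B6: {c,r}→{c,r}
  live B7: {r}→{c,r}
  live B8: {c,r}→∅
  live B9: ∅→∅

live-out(B6) = ["c", "r"]

Answer: ["c", "r"]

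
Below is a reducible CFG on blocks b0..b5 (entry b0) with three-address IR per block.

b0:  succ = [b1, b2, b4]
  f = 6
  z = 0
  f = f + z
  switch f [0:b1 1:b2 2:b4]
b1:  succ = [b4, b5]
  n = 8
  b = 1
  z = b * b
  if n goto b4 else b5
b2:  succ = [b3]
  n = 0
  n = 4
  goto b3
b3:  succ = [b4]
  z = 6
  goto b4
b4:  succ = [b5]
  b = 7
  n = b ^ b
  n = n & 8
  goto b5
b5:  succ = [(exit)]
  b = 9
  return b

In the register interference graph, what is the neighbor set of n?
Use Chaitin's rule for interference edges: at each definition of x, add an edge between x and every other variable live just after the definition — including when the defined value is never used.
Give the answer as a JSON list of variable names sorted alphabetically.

def/use:
  b0 def {f,z} use ∅
  b1 def {b,n,z} use ∅
  b2 def {n} use ∅
  b3 def {z} use ∅
  b4 def {b,n} use ∅
  b5 def {b} use ∅

Liveness:
  b0 li=∅ lo=∅
  b1 li=∅ lo=∅
  b2 li=∅ lo=∅
  b3 li=∅ lo=∅
  b4 li=∅ lo=∅
  b5 li=∅ lo=∅

Interference:
  b — {n}
  f — {z}
  n — {b,z}
  z — {f,n}

N(n) = ["b", "z"]

Answer: ["b", "z"]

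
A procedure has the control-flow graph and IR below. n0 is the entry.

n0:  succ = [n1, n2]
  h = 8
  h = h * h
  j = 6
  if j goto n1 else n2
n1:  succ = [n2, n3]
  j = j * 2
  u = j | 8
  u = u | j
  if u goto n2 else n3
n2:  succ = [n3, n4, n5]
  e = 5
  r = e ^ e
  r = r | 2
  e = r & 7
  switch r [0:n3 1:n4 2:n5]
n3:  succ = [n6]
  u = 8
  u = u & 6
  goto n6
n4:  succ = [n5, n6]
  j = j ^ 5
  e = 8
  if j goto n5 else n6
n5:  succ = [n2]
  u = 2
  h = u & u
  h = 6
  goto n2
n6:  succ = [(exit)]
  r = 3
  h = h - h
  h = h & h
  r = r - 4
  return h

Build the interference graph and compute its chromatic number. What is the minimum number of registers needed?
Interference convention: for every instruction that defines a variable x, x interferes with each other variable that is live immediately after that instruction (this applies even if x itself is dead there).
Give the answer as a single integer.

Answer: 4

Derivation:
def/use:
  n0 def {h,j} use ∅
  n1 def {j,u} use {j}
  n2 def {e,r} use ∅
  n3 def {u} use ∅
  n4 def {e,j} use {j}
  n5 def {h,u} use ∅
  n6 def {h,r} use {h}

Backward fixpoint:
  live n0: ∅→{h,j}
  live n1: {h,j}→{h,j}
  live n2: {h,j}→{h,j}
  live n3: {h}→{h}
  live n4: {h,j}→{h,j}
  live n5: {j}→{h,j}
  live n6: {h}→∅

Interfere edges:
  e: {h,j,r}
  h: {e,j,r,u}
  j: {e,h,r,u}
  r: {e,h,j}
  u: {h,j}

Registers:
  lower bound: {e,h,j,r} mutually conflict ⇒ χ ≥ 4
  assign e→r2 h→r0 j→r1 r→r3 u→r2 — no edge inside a register ⇒ χ ≤ 4
  χ = 4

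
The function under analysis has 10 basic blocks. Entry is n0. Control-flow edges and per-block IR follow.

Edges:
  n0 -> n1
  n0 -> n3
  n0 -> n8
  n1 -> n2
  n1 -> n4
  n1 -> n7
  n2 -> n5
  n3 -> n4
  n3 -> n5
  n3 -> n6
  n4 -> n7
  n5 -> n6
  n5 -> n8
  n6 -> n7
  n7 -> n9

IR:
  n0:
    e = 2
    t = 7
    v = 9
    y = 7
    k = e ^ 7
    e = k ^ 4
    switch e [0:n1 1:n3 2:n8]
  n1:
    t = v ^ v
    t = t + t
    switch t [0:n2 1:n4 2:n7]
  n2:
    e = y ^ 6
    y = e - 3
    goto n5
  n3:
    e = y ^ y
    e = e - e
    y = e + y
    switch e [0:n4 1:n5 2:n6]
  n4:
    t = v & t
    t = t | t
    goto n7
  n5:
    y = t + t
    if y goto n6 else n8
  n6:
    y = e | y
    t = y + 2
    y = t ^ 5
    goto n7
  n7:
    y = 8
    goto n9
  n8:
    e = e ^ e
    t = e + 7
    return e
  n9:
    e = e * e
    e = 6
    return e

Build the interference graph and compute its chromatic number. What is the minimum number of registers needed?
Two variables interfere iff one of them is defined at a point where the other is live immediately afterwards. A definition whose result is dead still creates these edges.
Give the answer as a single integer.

Answer: 4

Derivation:
def/use:
  n0: {e,k,t,v,y} / ∅
  n1: {t} / {v}
  n2: {e,y} / {y}
  n3: {e,y} / {y}
  n4: {t} / {t,v}
  n5: {y} / {t}
  n6: {t,y} / {e,y}
  n7: {y} / ∅
  n8: {e,t} / {e}
  n9: {e} / {e}

Live sets:
  n0: in=∅ out={e,t,v,y}
  n1: in={e,v,y} out={e,t,v,y}
  n2: in={t,y} out={e,t}
  n3: in={t,v,y} out={e,t,v,y}
  n4: in={e,t,v} out={e}
  n5: in={e,t} out={e,y}
  n6: in={e,y} out={e}
  n7: in={e} out={e}
  n8: in={e} out=∅
  n9: in={e} out=∅

Interference:
  e↔{t,v,y}
  k↔{t,v,y}
  t↔{e,k,v,y}
  v↔{e,k,t,y}
  y↔{e,k,t,v}

Chromatic number:
  lower bound: {e,t,v,y} mutually conflict ⇒ χ ≥ 4
  4-colouring: R0={t}  R1={v}  R2={y}  R3={e,k}
  χ = 4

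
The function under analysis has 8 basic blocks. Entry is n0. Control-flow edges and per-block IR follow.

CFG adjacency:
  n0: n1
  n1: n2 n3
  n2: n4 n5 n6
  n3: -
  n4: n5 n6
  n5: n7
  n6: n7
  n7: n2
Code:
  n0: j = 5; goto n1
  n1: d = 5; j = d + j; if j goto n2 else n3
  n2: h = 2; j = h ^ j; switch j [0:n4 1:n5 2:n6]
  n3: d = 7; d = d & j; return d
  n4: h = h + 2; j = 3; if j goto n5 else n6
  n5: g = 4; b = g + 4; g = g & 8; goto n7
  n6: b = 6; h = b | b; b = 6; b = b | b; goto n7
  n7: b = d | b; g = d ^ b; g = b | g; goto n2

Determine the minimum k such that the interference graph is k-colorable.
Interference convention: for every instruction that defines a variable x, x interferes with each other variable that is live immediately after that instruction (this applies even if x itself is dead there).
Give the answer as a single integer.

Answer: 4

Analysis:
def/use:
  n0: def={j} ue=∅
  n1: def={d,j} ue={j}
  n2: def={h,j} ue={j}
  n3: def={d} ue={j}
  n4: def={h,j} ue={h}
  n5: def={b,g} ue=∅
  n6: def={b,h} ue=∅
  n7: def={b,g} ue={b,d}

Live sets:
  n0: in=∅ out={j}
  n1: in={j} out={d,j}
  n2: in={d,j} out={d,h,j}
  n3: in={j} out=∅
  n4: in={d,h} out={d,j}
  n5: in={d,j} out={b,d,j}
  n6: in={d,j} out={b,d,j}
  n7: in={b,d,j} out={d,j}

Conflict graph:
  b: {d,g,j}
  d: {b,g,h,j}
  g: {b,d,j}
  h: {d,j}
  j: {b,d,g,h}

Colouring:
  lower bound: {b,d,g,j} mutually conflict ⇒ χ ≥ 4
  4-colouring: c0={d}  c1={j}  c2={b,h}  c3={g}
  χ = 4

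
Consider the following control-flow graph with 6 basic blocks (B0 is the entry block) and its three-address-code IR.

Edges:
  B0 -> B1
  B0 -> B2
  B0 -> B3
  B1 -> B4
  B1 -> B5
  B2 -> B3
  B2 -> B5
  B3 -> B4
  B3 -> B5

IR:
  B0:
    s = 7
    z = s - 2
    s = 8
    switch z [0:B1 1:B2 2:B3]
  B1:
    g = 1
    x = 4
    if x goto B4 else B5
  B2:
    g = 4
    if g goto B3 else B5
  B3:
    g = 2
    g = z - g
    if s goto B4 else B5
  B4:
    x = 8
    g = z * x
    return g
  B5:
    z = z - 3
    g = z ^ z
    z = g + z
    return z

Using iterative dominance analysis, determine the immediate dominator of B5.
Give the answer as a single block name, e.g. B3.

Answer: B0

Working:
idom tree: B1←B0 B2←B0 B3←B0 B4←B0 B5←B0
Join-block Dom:
  B3: preds {B0,B2}: {B0} ∩ {B0,B2} = {B0}; idom=B0
  B4: preds {B1,B3}: {B0,B1} ∩ {B0,B3} = {B0}; idom=B0
  B5: preds {B1,B2,B3}: {B0,B1} ∩ {B0,B2} ∩ {B0,B3} = {B0}; idom=B0

idom(B5) = B0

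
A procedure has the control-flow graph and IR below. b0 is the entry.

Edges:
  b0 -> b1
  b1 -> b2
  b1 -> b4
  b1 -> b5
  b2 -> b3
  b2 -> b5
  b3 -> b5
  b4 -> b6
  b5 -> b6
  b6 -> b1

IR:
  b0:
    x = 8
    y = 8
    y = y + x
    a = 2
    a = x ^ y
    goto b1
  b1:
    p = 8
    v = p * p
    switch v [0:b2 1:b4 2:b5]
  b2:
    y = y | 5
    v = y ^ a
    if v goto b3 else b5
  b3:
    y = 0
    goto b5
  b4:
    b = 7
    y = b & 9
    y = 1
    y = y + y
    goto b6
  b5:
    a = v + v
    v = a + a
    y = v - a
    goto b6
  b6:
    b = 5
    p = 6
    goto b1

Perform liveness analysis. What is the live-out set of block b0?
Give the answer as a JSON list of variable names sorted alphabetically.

Per-block:
  b0: {a,x,y} / ∅
  b1: {p,v} / ∅
  b2: {v,y} / {a,y}
  b3: {y} / ∅
  b4: {b,y} / ∅
  b5: {a,v,y} / {v}
  b6: {b,p} / ∅

Liveness:
  b0: in=∅ out={a,y}
  b1: in={a,y} out={a,v,y}
  b2: in={a,y} out={v}
  b3: in={v} out={v}
  b4: in={a} out={a,y}
  b5: in={v} out={a,y}
  b6: in={a,y} out={a,y}

live-out(b0) = ["a", "y"]

Answer: ["a", "y"]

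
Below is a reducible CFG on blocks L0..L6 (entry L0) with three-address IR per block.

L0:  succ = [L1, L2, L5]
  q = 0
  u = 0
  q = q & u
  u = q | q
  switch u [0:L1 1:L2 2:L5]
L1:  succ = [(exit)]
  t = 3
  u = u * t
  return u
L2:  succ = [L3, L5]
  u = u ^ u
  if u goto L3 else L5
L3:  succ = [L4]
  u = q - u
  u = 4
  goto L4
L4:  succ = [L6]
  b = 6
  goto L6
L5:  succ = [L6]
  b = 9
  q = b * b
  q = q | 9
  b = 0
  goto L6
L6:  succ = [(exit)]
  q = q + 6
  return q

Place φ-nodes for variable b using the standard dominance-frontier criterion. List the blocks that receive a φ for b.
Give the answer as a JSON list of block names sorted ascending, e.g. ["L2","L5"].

idom tree: L1←L0 L2←L0 L3←L2 L4←L3 L5←L0 L6←L0
Join-block Dom:
  L5: preds {L0,L2}: {L0} ∩ {L0,L2} = {L0}; idom=L0
  L6: preds {L4,L5}: {L0,L2,L3,L4} ∩ {L0,L5} = {L0}; idom=L0

DF walk-up:
  join L5 pred L0: · stop@L0
  join L5 pred L2: L2 stop@L0
  join L6 pred L4: L4→L3→L2 stop@L0
  join L6 pred L5: L5 stop@L0
  L0: DF=∅
  L1: DF=∅
  L2: DF={L5,L6}
  L3: DF={L6}
  L4: DF={L6}
  L5: DF={L6}
  L6: DF=∅

φ for b: defs {L4,L5}
  DF⁺ = {L6}

Answer: ["L6"]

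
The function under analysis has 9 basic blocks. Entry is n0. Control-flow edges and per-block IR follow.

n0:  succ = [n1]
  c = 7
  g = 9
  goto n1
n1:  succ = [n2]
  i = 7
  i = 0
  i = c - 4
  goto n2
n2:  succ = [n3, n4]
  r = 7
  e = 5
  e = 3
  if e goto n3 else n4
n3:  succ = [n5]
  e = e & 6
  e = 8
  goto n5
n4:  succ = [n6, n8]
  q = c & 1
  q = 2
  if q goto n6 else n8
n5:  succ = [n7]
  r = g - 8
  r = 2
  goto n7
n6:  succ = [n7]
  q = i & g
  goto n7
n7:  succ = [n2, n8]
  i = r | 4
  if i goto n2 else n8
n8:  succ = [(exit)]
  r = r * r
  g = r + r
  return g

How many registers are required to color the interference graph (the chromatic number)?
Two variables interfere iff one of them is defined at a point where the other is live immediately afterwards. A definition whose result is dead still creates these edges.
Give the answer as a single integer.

Answer: 5

Derivation:
def/use:
  n0 def {c,g} use ∅
  n1 def {i} use {c}
  n2 def {e,r} use ∅
  n3 def {e} use {e}
  n4 def {q} use {c}
  n5 def {r} use {g}
  n6 def {q} use {g,i}
  n7 def {i} use {r}
  n8 def {g,r} use {r}

Backward fixpoint:
  n0 li=∅ lo={c,g}
  n1 li={c,g} lo={c,g,i}
  n2 li={c,g,i} lo={c,e,g,i,r}
  n3 li={c,e,g} lo={c,g}
  n4 li={c,g,i,r} lo={c,g,i,r}
  n5 li={c,g} lo={c,g,r}
  n6 li={c,g,i,r} lo={c,g,r}
  n7 li={c,g,r} lo={c,g,i,r}
  n8 li={r} lo=∅

Interfere edges:
  c↔{e,g,i,q,r}
  e↔{c,g,i,r}
  g↔{c,e,i,q,r}
  i↔{c,e,g,q,r}
  q↔{c,g,i,r}
  r↔{c,e,g,i,q}

Colouring:
  lower bound: {c,e,g,i,r} mutually conflict ⇒ χ ≥ 5
  assign c→r0 e→r4 g→r1 i→r2 q→r4 r→r3 — no edge inside a register ⇒ χ ≤ 5
  χ = 5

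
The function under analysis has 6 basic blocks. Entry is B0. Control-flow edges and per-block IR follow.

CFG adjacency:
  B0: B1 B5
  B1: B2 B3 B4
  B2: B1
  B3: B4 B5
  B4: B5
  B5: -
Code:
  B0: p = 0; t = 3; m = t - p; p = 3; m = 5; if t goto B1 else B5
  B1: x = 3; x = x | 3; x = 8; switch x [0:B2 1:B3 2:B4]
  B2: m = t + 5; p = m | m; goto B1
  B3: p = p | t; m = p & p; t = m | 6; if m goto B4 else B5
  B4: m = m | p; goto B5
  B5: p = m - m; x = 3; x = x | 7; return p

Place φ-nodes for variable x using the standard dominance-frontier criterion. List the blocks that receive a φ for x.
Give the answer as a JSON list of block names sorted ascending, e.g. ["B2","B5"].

Answer: ["B1", "B5"]

Analysis:
idom tree: B1←B0 B2←B1 B3←B1 B4←B1 B5←B0
Dom∩ at merges:
  B1: preds {B0,B2}: {B0} ∩ {B0,B1,B2} = {B0}; idom=B0
  B4: preds {B1,B3}: {B0,B1} ∩ {B0,B1,B3} = {B0,B1}; idom=B1
  B5: preds {B0,B3,B4}: {B0} ∩ {B0,B1,B3} ∩ {B0,B1,B4} = {B0}; idom=B0

Frontier:
  join B1 pred B0: · stop@B0
  join B1 pred B2: B2→B1 stop@B0
  join B4 pred B1: · stop@B1
  join B4 pred B3: B3 stop@B1
  join B5 pred B0: · stop@B0
  join B5 pred B3: B3→B1 stop@B0
  join B5 pred B4: B4→B1 stop@B0
  DF(B0)=∅
  DF(B1)={B1,B5}
  DF(B2)={B1}
  DF(B3)={B4,B5}
  DF(B4)={B5}
  DF(B5)=∅

φ for x: defs {B1,B5}
  DF⁺ = {B1,B5}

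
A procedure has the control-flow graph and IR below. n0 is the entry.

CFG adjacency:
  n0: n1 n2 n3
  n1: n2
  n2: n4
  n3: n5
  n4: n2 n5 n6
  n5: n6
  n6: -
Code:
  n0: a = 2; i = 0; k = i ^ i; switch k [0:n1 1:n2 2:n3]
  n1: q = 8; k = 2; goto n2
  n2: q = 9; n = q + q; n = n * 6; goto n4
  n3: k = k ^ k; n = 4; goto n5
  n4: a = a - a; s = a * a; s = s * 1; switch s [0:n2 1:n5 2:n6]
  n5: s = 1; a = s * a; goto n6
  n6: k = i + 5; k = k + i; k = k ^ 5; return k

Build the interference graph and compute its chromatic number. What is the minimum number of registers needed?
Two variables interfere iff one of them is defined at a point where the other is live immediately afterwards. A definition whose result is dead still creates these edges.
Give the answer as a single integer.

def/use:
  n0: def={a,i,k} ue=∅
  n1: def={k,q} ue=∅
  n2: def={n,q} ue=∅
  n3: def={k,n} ue={k}
  n4: def={a,s} ue={a}
  n5: def={a,s} ue={a}
  n6: def={k} ue={i}

Liveness:
  n0: in=∅ out={a,i,k}
  n1: in={a,i} out={a,i}
  n2: in={a,i} out={a,i}
  n3: in={a,i,k} out={a,i}
  n4: in={a,i} out={a,i}
  n5: in={a,i} out={i}
  n6: in={i} out=∅

Interference:
  a: {i,k,n,q,s}
  i: {a,k,n,q,s}
  k: {a,i}
  n: {a,i}
  q: {a,i}
  s: {a,i}

Chromatic number:
  clique {a,i,k} ⇒ need ≥ 3
  3-colouring: c0={a}  c1={i}  c2={k,n,q,s}
  χ = 3

Answer: 3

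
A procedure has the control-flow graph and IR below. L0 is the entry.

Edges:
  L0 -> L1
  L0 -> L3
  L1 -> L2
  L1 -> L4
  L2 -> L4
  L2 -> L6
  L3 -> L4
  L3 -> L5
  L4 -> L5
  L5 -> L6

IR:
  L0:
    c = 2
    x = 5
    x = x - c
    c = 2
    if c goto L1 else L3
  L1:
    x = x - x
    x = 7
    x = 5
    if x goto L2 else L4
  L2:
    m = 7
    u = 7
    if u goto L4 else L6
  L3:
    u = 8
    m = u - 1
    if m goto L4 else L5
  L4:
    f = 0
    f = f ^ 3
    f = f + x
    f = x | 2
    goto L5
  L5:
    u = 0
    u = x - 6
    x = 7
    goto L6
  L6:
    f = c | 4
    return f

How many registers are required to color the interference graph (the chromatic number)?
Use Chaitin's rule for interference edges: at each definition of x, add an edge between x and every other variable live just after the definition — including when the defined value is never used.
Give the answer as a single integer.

Per-block:
  L0: def={c,x} ue=∅
  L1: def={x} ue={x}
  L2: def={m,u} ue=∅
  L3: def={m,u} ue=∅
  L4: def={f} ue={x}
  L5: def={u,x} ue={x}
  L6: def={f} ue={c}

Live sets:
  L0: in=∅ out={c,x}
  L1: in={c,x} out={c,x}
  L2: in={c,x} out={c,x}
  L3: in={c,x} out={c,x}
  L4: in={c,x} out={c,x}
  L5: in={c,x} out={c}
  L6: in={c} out=∅

Conflict graph:
  c: {f,m,u,x}
  f: {c,x}
  m: {c,x}
  u: {c,x}
  x: {c,f,m,u}

Registers:
  lower bound: {c,f,x} mutually conflict ⇒ χ ≥ 3
  assign c→c0 f→c2 m→c2 u→c2 x→c1 — no edge inside a register ⇒ χ ≤ 3
  χ = 3

Answer: 3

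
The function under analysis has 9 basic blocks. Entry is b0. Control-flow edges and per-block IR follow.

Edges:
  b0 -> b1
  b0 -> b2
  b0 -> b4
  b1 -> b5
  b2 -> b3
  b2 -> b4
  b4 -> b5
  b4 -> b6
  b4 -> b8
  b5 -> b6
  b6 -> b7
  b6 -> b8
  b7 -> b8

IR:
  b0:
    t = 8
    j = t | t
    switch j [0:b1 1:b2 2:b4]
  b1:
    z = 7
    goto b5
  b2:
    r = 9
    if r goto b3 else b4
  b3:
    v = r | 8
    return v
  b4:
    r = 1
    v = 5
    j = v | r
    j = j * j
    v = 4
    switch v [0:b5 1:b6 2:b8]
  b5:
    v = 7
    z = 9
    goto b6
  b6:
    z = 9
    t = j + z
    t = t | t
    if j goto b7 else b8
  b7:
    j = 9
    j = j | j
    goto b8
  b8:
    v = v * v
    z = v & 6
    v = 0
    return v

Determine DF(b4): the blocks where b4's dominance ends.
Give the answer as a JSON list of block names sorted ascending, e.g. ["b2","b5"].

idom tree: b1←b0 b2←b0 b3←b2 b4←b0 b5←b0 b6←b0 b7←b6 b8←b0
Join-block Dom:
  b4: preds {b0,b2}: {b0} ∩ {b0,b2} = {b0}; idom=b0
  b5: preds {b1,b4}: {b0,b1} ∩ {b0,b4} = {b0}; idom=b0
  b6: preds {b4,b5}: {b0,b4} ∩ {b0,b5} = {b0}; idom=b0
  b8: preds {b4,b6,b7}: {b0,b4} ∩ {b0,b6} ∩ {b0,b6,b7} = {b0}; idom=b0

DF walk-up:
  join b4 pred b0: · stop@b0
  join b4 pred b2: b2 stop@b0
  join b5 pred b1: b1 stop@b0
  join b5 pred b4: b4 stop@b0
  join b6 pred b4: b4 stop@b0
  join b6 pred b5: b5 stop@b0
  join b8 pred b4: b4 stop@b0
  join b8 pred b6: b6 stop@b0
  join b8 pred b7: b7→b6 stop@b0
  DF(b0)=∅
  DF(b1)={b5}
  DF(b2)={b4}
  DF(b3)=∅
  DF(b4)={b5,b6,b8}
  DF(b5)={b6}
  DF(b6)={b8}
  DF(b7)={b8}
  DF(b8)=∅

DF(b4) = ["b5", "b6", "b8"]

Answer: ["b5", "b6", "b8"]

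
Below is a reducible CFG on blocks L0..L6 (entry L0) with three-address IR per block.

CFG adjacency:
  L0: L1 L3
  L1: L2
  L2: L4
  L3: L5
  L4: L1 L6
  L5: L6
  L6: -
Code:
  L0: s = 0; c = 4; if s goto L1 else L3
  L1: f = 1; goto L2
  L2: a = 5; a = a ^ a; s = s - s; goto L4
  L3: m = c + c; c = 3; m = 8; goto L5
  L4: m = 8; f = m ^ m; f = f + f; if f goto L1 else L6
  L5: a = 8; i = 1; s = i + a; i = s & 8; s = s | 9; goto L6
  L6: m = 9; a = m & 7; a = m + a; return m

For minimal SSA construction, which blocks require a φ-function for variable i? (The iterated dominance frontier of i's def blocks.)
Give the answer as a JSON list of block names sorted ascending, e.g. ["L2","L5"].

idom tree: L1←L0 L2←L1 L3←L0 L4←L2 L5←L3 L6←L0
Join-block Dom:
  L1: preds {L0,L4}: {L0} ∩ {L0,L1,L2,L4} = {L0}; idom=L0
  L6: preds {L4,L5}: {L0,L1,L2,L4} ∩ {L0,L3,L5} = {L0}; idom=L0

Frontier:
  join L1 pred L0: · stop@L0
  join L1 pred L4: L4→L2→L1 stop@L0
  join L6 pred L4: L4→L2→L1 stop@L0
  join L6 pred L5: L5→L3 stop@L0
  L0 → ∅
  L1 → {L1,L6}
  L2 → {L1,L6}
  L3 → {L6}
  L4 → {L1,L6}
  L5 → {L6}
  L6 → ∅

φ for i: defs {L5}
  DF⁺ = {L6}

Answer: ["L6"]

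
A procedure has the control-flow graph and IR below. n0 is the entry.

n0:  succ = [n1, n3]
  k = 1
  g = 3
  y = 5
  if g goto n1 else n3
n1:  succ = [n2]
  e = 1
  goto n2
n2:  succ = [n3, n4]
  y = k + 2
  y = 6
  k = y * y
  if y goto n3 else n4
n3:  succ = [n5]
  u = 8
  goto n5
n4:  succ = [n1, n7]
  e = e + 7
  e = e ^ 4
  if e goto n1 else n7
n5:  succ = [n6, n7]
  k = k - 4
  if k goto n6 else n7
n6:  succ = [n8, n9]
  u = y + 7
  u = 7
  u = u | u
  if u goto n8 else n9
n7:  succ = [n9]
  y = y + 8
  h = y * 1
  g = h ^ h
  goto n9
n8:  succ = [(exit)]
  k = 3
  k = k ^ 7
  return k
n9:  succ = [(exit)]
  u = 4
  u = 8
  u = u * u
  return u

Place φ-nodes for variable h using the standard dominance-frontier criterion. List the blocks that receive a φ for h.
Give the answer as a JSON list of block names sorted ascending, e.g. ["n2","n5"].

idom tree: n1←n0 n2←n1 n3←n0 n4←n2 n5←n3 n6←n5 n7←n0 n8←n6 n9←n0
Join-block Dom:
  n1: preds {n0,n4}: {n0} ∩ {n0,n1,n2,n4} = {n0}; idom=n0
  n3: preds {n0,n2}: {n0} ∩ {n0,n1,n2} = {n0}; idom=n0
  n7: preds {n4,n5}: {n0,n1,n2,n4} ∩ {n0,n3,n5} = {n0}; idom=n0
  n9: preds {n6,n7}: {n0,n3,n5,n6} ∩ {n0,n7} = {n0}; idom=n0

DF walk-up:
  n1←n0: walk · to n0
  n1←n4: walk n4→n2→n1 to n0
  n3←n0: walk · to n0
  n3←n2: walk n2→n1 to n0
  n7←n4: walk n4→n2→n1 to n0
  n7←n5: walk n5→n3 to n0
  n9←n6: walk n6→n5→n3 to n0
  n9←n7: walk n7 to n0
  n0: DF=∅
  n1: DF={n1,n3,n7}
  n2: DF={n1,n3,n7}
  n3: DF={n7,n9}
  n4: DF={n1,n7}
  n5: DF={n7,n9}
  n6: DF={n9}
  n7: DF={n9}
  n8: DF=∅
  n9: DF=∅

φ for h: defs {n7}
  DF⁺ = {n9}

Answer: ["n9"]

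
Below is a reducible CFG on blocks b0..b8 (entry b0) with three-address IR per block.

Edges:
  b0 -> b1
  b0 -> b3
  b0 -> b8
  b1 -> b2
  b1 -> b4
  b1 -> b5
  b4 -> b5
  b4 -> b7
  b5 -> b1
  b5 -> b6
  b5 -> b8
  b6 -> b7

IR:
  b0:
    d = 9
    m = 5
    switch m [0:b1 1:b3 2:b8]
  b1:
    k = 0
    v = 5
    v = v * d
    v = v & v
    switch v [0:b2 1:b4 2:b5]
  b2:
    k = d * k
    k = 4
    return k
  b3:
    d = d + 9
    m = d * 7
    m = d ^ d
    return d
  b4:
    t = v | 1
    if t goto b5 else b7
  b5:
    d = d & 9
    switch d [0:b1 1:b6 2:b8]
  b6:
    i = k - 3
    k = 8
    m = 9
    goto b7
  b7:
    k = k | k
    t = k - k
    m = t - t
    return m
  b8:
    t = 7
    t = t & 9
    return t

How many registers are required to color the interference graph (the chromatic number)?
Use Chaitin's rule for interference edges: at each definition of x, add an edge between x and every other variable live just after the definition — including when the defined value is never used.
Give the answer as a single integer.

Answer: 3

Analysis:
Per-block:
  b0: {d,m} / ∅
  b1: {k,v} / {d}
  b2: {k} / {d,k}
  b3: {d,m} / {d}
  b4: {t} / {v}
  b5: {d} / {d}
  b6: {i,k,m} / {k}
  b7: {k,m,t} / {k}
  b8: {t} / ∅

Live sets:
  live b0: ∅→{d}
  live b1: {d}→{d,k,v}
  live b2: {d,k}→∅
  live b3: {d}→∅
  live b4: {d,k,v}→{d,k}
  live b5: {d,k}→{d,k}
  live b6: {k}→{k}
  live b7: {k}→∅
  live b8: ∅→∅

Conflict graph:
  d — {k,m,t,v}
  i — ∅
  k — {d,m,t,v}
  m — {d,k}
  t — {d,k}
  v — {d,k}

Registers:
  lower bound: {d,k,m} mutually conflict ⇒ χ ≥ 3
  3-colouring: r0={d,i}  r1={k}  r2={m,t,v}
  χ = 3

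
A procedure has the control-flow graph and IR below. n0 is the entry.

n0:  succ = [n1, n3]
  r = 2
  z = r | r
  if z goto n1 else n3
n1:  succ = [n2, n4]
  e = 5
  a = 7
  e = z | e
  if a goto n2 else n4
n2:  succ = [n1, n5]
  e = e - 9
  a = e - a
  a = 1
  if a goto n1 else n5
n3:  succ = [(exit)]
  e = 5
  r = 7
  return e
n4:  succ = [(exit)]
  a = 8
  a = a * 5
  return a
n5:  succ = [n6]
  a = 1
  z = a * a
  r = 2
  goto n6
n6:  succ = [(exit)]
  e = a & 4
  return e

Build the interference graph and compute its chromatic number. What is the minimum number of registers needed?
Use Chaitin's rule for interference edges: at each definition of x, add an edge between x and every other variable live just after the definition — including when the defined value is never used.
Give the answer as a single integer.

Per-block:
  n0: {r,z} / ∅
  n1: {a,e} / {z}
  n2: {a,e} / {a,e}
  n3: {e,r} / ∅
  n4: {a} / ∅
  n5: {a,r,z} / ∅
  n6: {e} / {a}

Liveness:
  n0 li=∅ lo={z}
  n1 li={z} lo={a,e,z}
  n2 li={a,e,z} lo={z}
  n3 li=∅ lo=∅
  n4 li=∅ lo=∅
  n5 li=∅ lo={a}
  n6 li={a} lo=∅

Interfere edges:
  a↔{e,r,z}
  e↔{a,r,z}
  r↔{a,e}
  z↔{a,e}

Registers:
  {a,e,r} pairwise interfere (3-clique) ⇒ χ ≥ 3
  assign a→c0 e→c1 r→c2 z→c2 — no edge inside a register ⇒ χ ≤ 3
  χ = 3

Answer: 3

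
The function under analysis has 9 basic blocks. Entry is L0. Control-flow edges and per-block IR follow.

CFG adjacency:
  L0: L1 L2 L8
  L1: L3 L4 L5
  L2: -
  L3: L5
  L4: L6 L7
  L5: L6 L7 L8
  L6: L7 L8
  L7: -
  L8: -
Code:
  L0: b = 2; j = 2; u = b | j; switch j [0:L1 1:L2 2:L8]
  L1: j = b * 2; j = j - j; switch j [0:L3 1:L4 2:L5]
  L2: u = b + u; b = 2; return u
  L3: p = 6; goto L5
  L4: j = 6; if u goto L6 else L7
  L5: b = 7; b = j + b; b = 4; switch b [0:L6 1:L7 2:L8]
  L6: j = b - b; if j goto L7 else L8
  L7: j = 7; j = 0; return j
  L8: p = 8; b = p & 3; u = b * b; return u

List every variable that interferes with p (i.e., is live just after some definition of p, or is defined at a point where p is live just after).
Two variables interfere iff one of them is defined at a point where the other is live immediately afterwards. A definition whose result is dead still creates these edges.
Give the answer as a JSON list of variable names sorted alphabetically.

Answer: ["j"]

Derivation:
Block summaries:
  L0: {b,j,u} / ∅
  L1: {j} / {b}
  L2: {b,u} / {b,u}
  L3: {p} / ∅
  L4: {j} / {u}
  L5: {b} / {j}
  L6: {j} / {b}
  L7: {j} / ∅
  L8: {b,p,u} / ∅

Liveness:
  L0 li=∅ lo={b,u}
  L1 li={b,u} lo={b,j,u}
  L2 li={b,u} lo=∅
  L3 li={j} lo={j}
  L4 li={b,u} lo={b}
  L5 li={j} lo={b}
  L6 li={b} lo=∅
  L7 li=∅ lo=∅
  L8 li=∅ lo=∅

Conflict graph:
  b — {j,u}
  j — {b,p,u}
  p — {j}
  u — {b,j}

N(p) = ["j"]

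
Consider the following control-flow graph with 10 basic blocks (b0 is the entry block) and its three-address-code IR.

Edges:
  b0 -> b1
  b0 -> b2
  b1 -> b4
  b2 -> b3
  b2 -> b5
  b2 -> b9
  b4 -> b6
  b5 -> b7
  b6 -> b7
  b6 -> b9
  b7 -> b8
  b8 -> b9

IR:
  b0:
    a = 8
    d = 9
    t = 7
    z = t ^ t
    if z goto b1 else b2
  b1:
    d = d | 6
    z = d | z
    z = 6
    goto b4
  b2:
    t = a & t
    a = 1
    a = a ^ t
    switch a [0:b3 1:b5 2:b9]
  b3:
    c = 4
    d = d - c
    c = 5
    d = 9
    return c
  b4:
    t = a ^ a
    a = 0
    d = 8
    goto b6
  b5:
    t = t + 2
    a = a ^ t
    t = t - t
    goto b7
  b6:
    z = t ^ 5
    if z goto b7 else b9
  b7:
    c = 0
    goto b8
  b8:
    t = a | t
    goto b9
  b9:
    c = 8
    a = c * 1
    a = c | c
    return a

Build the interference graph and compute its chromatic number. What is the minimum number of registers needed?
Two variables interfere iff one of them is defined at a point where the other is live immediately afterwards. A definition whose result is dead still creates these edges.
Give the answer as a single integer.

Answer: 4

Analysis:
def/use:
  b0: {a,d,t,z} / ∅
  b1: {d,z} / {d,z}
  b2: {a,t} / {a,t}
  b3: {c,d} / {d}
  b4: {a,d,t} / {a}
  b5: {a,t} / {a,t}
  b6: {z} / {t}
  b7: {c} / ∅
  b8: {t} / {a,t}
  b9: {a,c} / ∅

Backward fixpoint:
  b0 li=∅ lo={a,d,t,z}
  b1 li={a,d,z} lo={a}
  b2 li={a,d,t} lo={a,d,t}
  b3 li={d} lo=∅
  b4 li={a} lo={a,t}
  b5 li={a,t} lo={a,t}
  b6 li={a,t} lo={a,t}
  b7 li={a,t} lo={a,t}
  b8 li={a,t} lo=∅
  b9 li=∅ lo=∅

Conflict graph:
  a: {c,d,t,z}
  c: {a,d,t}
  d: {a,c,t,z}
  t: {a,c,d,z}
  z: {a,d,t}

Colouring:
  lower bound: {a,c,d,t} mutually conflict ⇒ χ ≥ 4
  4-colouring: c0={a}  c1={d}  c2={t}  c3={c,z}
  χ = 4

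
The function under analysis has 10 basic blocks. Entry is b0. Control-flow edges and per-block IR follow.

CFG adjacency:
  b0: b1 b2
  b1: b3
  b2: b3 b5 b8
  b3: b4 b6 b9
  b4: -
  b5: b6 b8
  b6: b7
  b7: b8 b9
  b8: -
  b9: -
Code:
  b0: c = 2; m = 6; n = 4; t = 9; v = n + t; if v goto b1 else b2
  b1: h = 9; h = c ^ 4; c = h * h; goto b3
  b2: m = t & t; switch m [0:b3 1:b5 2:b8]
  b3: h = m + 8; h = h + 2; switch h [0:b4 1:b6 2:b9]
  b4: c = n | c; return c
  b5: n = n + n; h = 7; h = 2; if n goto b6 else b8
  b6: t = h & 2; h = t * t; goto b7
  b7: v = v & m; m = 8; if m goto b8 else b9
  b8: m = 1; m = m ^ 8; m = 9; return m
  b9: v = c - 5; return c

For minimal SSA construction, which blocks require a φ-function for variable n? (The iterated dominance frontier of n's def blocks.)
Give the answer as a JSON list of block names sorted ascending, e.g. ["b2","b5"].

Answer: ["b6", "b8", "b9"]

Derivation:
idom tree: b1←b0 b2←b0 b3←b0 b4←b3 b5←b2 b6←b0 b7←b6 b8←b0 b9←b0
Join-block Dom:
  b3: preds {b1,b2}: {b0,b1} ∩ {b0,b2} = {b0}; idom=b0
  b6: preds {b3,b5}: {b0,b3} ∩ {b0,b2,b5} = {b0}; idom=b0
  b8: preds {b2,b5,b7}: {b0,b2} ∩ {b0,b2,b5} ∩ {b0,b6,b7} = {b0}; idom=b0
  b9: preds {b3,b7}: {b0,b3} ∩ {b0,b6,b7} = {b0}; idom=b0

Frontier:
  b3←b1: walk b1 to b0
  b3←b2: walk b2 to b0
  b6←b3: walk b3 to b0
  b6←b5: walk b5→b2 to b0
  b8←b2: walk b2 to b0
  b8←b5: walk b5→b2 to b0
  b8←b7: walk b7→b6 to b0
  b9←b3: walk b3 to b0
  b9←b7: walk b7→b6 to b0
  b0 → ∅
  b1 → {b3}
  b2 → {b3,b6,b8}
  b3 → {b6,b9}
  b4 → ∅
  b5 → {b6,b8}
  b6 → {b8,b9}
  b7 → {b8,b9}
  b8 → ∅
  b9 → ∅

φ for n: defs {b0,b5}
  DF⁺ = {b6,b8,b9}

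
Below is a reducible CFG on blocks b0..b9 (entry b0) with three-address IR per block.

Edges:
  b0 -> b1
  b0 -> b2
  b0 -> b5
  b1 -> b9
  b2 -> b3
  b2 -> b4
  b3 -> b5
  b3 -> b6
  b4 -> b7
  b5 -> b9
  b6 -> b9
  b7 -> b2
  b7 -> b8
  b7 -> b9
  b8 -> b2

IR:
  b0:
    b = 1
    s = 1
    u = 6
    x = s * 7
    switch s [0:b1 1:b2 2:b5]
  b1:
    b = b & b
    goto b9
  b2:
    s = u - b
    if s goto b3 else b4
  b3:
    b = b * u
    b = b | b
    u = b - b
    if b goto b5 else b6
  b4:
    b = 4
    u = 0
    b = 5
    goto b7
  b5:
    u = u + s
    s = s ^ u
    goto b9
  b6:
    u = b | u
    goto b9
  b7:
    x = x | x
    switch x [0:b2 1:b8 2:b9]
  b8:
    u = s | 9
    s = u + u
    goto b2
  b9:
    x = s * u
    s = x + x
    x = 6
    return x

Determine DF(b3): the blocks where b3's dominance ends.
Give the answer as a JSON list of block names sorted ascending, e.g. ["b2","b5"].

Answer: ["b5", "b9"]

Analysis:
idom tree: b1←b0 b2←b0 b3←b2 b4←b2 b5←b0 b6←b3 b7←b4 b8←b7 b9←b0
Dom∩ at merges:
  b2: preds {b0,b7,b8}: {b0} ∩ {b0,b2,b4,b7} ∩ {b0,b2,b4,b7,b8} = {b0}; idom=b0
  b5: preds {b0,b3}: {b0} ∩ {b0,b2,b3} = {b0}; idom=b0
  b9: preds {b1,b5,b6,b7}: {b0,b1} ∩ {b0,b5} ∩ {b0,b2,b3,b6} ∩ {b0,b2,b4,b7} = {b0}; idom=b0

DF derivation:
  join b2 pred b0: · stop@b0
  join b2 pred b7: b7→b4→b2 stop@b0
  join b2 pred b8: b8→b7→b4→b2 stop@b0
  join b5 pred b0: · stop@b0
  join b5 pred b3: b3→b2 stop@b0
  join b9 pred b1: b1 stop@b0
  join b9 pred b5: b5 stop@b0
  join b9 pred b6: b6→b3→b2 stop@b0
  join b9 pred b7: b7→b4→b2 stop@b0
  DF(b0)=∅
  DF(b1)={b9}
  DF(b2)={b2,b5,b9}
  DF(b3)={b5,b9}
  DF(b4)={b2,b9}
  DF(b5)={b9}
  DF(b6)={b9}
  DF(b7)={b2,b9}
  DF(b8)={b2}
  DF(b9)=∅

DF(b3) = ["b5", "b9"]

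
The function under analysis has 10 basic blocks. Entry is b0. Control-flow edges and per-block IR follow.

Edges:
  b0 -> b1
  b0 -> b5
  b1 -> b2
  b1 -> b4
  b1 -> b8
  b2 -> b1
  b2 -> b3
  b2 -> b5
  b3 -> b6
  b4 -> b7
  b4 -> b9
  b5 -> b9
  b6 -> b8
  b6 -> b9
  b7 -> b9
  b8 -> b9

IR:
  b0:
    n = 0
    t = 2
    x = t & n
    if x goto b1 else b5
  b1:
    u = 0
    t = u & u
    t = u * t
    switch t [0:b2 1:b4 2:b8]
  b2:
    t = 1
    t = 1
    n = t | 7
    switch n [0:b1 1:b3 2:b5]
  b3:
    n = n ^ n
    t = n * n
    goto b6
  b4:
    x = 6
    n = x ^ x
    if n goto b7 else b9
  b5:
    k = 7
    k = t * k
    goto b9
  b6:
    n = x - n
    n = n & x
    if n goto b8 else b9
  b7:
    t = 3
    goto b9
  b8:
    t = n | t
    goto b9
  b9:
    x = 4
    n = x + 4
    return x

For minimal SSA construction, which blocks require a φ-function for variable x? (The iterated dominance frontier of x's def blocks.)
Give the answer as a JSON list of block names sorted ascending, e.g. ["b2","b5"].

Answer: ["b9"]

Derivation:
idom tree: b1←b0 b2←b1 b3←b2 b4←b1 b5←b0 b6←b3 b7←b4 b8←b1 b9←b0
Join-block Dom:
  b1: preds {b0,b2}: {b0} ∩ {b0,b1,b2} = {b0}; idom=b0
  b5: preds {b0,b2}: {b0} ∩ {b0,b1,b2} = {b0}; idom=b0
  b8: preds {b1,b6}: {b0,b1} ∩ {b0,b1,b2,b3,b6} = {b0,b1}; idom=b1
  b9: preds {b4,b5,b6,b7,b8}: {b0,b1,b4} ∩ {b0,b5} ∩ {b0,b1,b2,b3,b6} ∩ {b0,b1,b4,b7} ∩ {b0,b1,b8} = {b0}; idom=b0

Frontier:
  join b1 pred b0: · stop@b0
  join b1 pred b2: b2→b1 stop@b0
  join b5 pred b0: · stop@b0
  join b5 pred b2: b2→b1 stop@b0
  join b8 pred b1: · stop@b1
  join b8 pred b6: b6→b3→b2 stop@b1
  join b9 pred b4: b4→b1 stop@b0
  join b9 pred b5: b5 stop@b0
  join b9 pred b6: b6→b3→b2→b1 stop@b0
  join b9 pred b7: b7→b4→b1 stop@b0
  join b9 pred b8: b8→b1 stop@b0
  b0 → ∅
  b1 → {b1,b5,b9}
  b2 → {b1,b5,b8,b9}
  b3 → {b8,b9}
  b4 → {b9}
  b5 → {b9}
  b6 → {b8,b9}
  b7 → {b9}
  b8 → {b9}
  b9 → ∅

φ for x: defs {b0,b4,b9}
  DF⁺ = {b9}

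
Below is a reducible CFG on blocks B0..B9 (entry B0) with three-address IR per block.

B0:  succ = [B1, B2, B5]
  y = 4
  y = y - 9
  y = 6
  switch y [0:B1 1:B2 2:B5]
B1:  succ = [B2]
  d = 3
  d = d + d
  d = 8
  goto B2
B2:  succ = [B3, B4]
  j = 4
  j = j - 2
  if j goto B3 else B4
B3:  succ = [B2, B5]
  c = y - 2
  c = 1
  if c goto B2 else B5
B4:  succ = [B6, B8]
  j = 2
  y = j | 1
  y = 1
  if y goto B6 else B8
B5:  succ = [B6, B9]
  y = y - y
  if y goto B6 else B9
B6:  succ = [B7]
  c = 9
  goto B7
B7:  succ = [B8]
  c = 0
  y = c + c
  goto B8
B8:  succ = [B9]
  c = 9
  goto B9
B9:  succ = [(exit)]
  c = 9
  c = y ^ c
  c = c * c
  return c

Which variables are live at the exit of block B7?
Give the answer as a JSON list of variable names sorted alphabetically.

Per-block:
  B0 def {y} use ∅
  B1 def {d} use ∅
  B2 def {j} use ∅
  B3 def {c} use {y}
  B4 def {j,y} use ∅
  B5 def {y} use {y}
  B6 def {c} use ∅
  B7 def {c,y} use ∅
  B8 def {c} use ∅
  B9 def {c} use {y}

Liveness:
  B0: in=∅ out={y}
  B1: in={y} out={y}
  B2: in={y} out={y}
  B3: in={y} out={y}
  B4: in=∅ out={y}
  B5: in={y} out={y}
  B6: in=∅ out=∅
  B7: in=∅ out={y}
  B8: in={y} out={y}
  B9: in={y} out=∅

live-out(B7) = ["y"]

Answer: ["y"]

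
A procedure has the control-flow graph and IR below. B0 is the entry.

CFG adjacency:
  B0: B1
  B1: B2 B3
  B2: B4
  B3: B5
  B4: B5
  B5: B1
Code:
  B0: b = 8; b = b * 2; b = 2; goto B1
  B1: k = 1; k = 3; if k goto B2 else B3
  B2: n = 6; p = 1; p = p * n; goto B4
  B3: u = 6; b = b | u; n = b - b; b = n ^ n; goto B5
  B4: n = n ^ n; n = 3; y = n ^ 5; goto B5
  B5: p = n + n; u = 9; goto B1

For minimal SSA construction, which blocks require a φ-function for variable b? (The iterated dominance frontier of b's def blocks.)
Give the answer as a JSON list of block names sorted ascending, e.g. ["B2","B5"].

Answer: ["B1", "B5"]

Analysis:
idom tree: B1←B0 B2←B1 B3←B1 B4←B2 B5←B1
Join-block Dom:
  B1: preds {B0,B5}: {B0} ∩ {B0,B1,B5} = {B0}; idom=B0
  B5: preds {B3,B4}: {B0,B1,B3} ∩ {B0,B1,B2,B4} = {B0,B1}; idom=B1

DF walk-up:
  join B1 pred B0: · stop@B0
  join B1 pred B5: B5→B1 stop@B0
  join B5 pred B3: B3 stop@B1
  join B5 pred B4: B4→B2 stop@B1
  B0: DF=∅
  B1: DF={B1}
  B2: DF={B5}
  B3: DF={B5}
  B4: DF={B5}
  B5: DF={B1}

φ for b: defs {B0,B3}
  DF⁺ = {B1,B5}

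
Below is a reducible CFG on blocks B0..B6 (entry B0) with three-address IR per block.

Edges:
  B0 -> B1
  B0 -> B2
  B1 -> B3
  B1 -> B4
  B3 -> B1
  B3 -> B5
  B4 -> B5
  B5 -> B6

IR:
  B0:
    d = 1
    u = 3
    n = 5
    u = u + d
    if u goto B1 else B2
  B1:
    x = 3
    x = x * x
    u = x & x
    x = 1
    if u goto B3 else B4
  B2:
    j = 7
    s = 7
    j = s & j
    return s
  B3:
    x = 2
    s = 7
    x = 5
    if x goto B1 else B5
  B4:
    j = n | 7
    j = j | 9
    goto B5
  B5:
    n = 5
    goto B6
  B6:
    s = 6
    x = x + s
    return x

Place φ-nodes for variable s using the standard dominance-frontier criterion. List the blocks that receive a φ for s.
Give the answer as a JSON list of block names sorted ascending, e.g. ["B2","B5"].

Answer: ["B1", "B5"]

Working:
idom tree: B1←B0 B2←B0 B3←B1 B4←B1 B5←B1 B6←B5
Dom at joins:
  B1: preds {B0,B3}: {B0} ∩ {B0,B1,B3} = {B0}; idom=B0
  B5: preds {B3,B4}: {B0,B1,B3} ∩ {B0,B1,B4} = {B0,B1}; idom=B1

Frontier:
  B1←B0: walk · to B0
  B1←B3: walk B3→B1 to B0
  B5←B3: walk B3 to B1
  B5←B4: walk B4 to B1
  B0 → ∅
  B1 → {B1}
  B2 → ∅
  B3 → {B1,B5}
  B4 → {B5}
  B5 → ∅
  B6 → ∅

φ for s: defs {B2,B3,B6}
  DF⁺ = {B1,B5}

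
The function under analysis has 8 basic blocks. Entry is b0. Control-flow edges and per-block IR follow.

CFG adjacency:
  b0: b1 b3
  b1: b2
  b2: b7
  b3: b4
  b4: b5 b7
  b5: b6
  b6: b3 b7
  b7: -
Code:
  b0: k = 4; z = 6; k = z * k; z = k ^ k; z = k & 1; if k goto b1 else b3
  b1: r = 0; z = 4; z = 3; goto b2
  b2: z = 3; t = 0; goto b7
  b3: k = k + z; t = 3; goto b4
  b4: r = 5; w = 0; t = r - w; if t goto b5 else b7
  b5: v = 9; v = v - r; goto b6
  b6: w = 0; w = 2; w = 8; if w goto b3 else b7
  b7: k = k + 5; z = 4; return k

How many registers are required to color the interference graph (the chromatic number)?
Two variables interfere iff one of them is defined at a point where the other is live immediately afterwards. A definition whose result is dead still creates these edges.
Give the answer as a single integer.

Block summaries:
  b0: {k,z} / ∅
  b1: {r,z} / ∅
  b2: {t,z} / ∅
  b3: {k,t} / {k,z}
  b4: {r,t,w} / ∅
  b5: {v} / {r}
  b6: {w} / ∅
  b7: {k,z} / {k}

Liveness:
  b0 li=∅ lo={k,z}
  b1 li={k} lo={k}
  b2 li={k} lo={k}
  b3 li={k,z} lo={k,z}
  b4 li={k,z} lo={k,r,z}
  b5 li={k,r,z} lo={k,z}
  b6 li={k,z} lo={k,z}
  b7 li={k} lo=∅

Conflict graph:
  k: {r,t,v,w,z}
  r: {k,t,v,w,z}
  t: {k,r,z}
  v: {k,r,z}
  w: {k,r,z}
  z: {k,r,t,v,w}

Chromatic number:
  clique {k,r,t,z} ⇒ need ≥ 4
  assign k→R0 r→R1 t→R3 v→R3 w→R3 z→R2 — no edge inside a register ⇒ χ ≤ 4
  χ = 4

Answer: 4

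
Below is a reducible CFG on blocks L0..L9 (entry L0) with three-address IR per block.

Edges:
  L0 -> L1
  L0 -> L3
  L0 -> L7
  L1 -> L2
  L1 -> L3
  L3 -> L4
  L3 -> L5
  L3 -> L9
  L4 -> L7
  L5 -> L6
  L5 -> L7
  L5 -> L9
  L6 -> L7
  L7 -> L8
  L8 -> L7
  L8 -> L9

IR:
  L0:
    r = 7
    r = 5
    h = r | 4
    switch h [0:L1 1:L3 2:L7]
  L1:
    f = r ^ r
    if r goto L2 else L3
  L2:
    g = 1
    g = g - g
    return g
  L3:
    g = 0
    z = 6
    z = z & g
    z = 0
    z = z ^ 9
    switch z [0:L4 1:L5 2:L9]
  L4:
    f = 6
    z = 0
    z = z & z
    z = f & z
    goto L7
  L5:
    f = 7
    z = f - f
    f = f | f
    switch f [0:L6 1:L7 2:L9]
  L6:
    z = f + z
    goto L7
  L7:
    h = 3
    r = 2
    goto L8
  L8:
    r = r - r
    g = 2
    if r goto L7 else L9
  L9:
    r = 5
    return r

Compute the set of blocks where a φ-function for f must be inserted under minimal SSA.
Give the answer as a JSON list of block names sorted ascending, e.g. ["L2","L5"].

idom tree: L1←L0 L2←L1 L3←L0 L4←L3 L5←L3 L6←L5 L7←L0 L8←L7 L9←L0
Dom at joins:
  L3: preds {L0,L1}: {L0} ∩ {L0,L1} = {L0}; idom=L0
  L7: preds {L0,L4,L5,L6,L8}: {L0} ∩ {L0,L3,L4} ∩ {L0,L3,L5} ∩ {L0,L3,L5,L6} ∩ {L0,L7,L8} = {L0}; idom=L0
  L9: preds {L3,L5,L8}: {L0,L3} ∩ {L0,L3,L5} ∩ {L0,L7,L8} = {L0}; idom=L0

DF walk-up:
  L3←L0: walk · to L0
  L3←L1: walk L1 to L0
  L7←L0: walk · to L0
  L7←L4: walk L4→L3 to L0
  L7←L5: walk L5→L3 to L0
  L7←L6: walk L6→L5→L3 to L0
  L7←L8: walk L8→L7 to L0
  L9←L3: walk L3 to L0
  L9←L5: walk L5→L3 to L0
  L9←L8: walk L8→L7 to L0
  L0 → ∅
  L1 → {L3}
  L2 → ∅
  L3 → {L7,L9}
  L4 → {L7}
  L5 → {L7,L9}
  L6 → {L7}
  L7 → {L7,L9}
  L8 → {L7,L9}
  L9 → ∅

φ for f: defs {L1,L4,L5}
  DF⁺ = {L3,L7,L9}

Answer: ["L3", "L7", "L9"]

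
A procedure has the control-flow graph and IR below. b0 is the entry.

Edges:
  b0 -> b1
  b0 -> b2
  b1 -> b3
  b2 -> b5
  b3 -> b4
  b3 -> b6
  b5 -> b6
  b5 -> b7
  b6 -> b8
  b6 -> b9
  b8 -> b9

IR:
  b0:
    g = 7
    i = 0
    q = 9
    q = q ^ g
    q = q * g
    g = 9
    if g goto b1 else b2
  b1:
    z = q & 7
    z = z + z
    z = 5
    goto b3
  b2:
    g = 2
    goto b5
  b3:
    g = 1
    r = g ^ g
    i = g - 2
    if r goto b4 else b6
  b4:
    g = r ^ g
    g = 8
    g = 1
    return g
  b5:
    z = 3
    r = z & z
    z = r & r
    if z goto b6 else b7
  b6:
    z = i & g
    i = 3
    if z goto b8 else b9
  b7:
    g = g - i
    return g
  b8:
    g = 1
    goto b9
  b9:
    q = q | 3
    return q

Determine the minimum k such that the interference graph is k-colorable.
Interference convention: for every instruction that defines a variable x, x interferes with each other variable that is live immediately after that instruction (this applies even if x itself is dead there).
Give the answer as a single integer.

Answer: 4

Working:
Block summaries:
  b0: def={g,i,q} ue=∅
  b1: def={z} ue={q}
  b2: def={g} ue=∅
  b3: def={g,i,r} ue=∅
  b4: def={g} ue={g,r}
  b5: def={r,z} ue=∅
  b6: def={i,z} ue={g,i}
  b7: def={g} ue={g,i}
  b8: def={g} ue=∅
  b9: def={q} ue={q}

Backward fixpoint:
  b0: in=∅ out={i,q}
  b1: in={q} out={q}
  b2: in={i,q} out={g,i,q}
  b3: in={q} out={g,i,q,r}
  b4: in={g,r} out=∅
  b5: in={g,i,q} out={g,i,q}
  b6: in={g,i,q} out={q}
  b7: in={g,i} out=∅
  b8: in={q} out={q}
  b9: in={q} out=∅

Interference:
  g: {i,q,r,z}
  i: {g,q,r,z}
  q: {g,i,r,z}
  r: {g,i,q}
  z: {g,i,q}

Colouring:
  clique {g,i,q,r} ⇒ need ≥ 4
  assign g→R0 i→R1 q→R2 r→R3 z→R3 — no edge inside a register ⇒ χ ≤ 4
  χ = 4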